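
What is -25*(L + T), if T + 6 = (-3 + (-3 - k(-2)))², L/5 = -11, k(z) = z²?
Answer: -975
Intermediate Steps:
L = -55 (L = 5*(-11) = -55)
T = 94 (T = -6 + (-3 + (-3 - 1*(-2)²))² = -6 + (-3 + (-3 - 1*4))² = -6 + (-3 + (-3 - 4))² = -6 + (-3 - 7)² = -6 + (-10)² = -6 + 100 = 94)
-25*(L + T) = -25*(-55 + 94) = -25*39 = -975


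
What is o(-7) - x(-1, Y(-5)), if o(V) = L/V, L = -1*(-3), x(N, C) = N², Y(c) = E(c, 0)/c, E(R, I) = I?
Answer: -10/7 ≈ -1.4286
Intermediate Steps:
Y(c) = 0 (Y(c) = 0/c = 0)
L = 3
o(V) = 3/V
o(-7) - x(-1, Y(-5)) = 3/(-7) - 1*(-1)² = 3*(-⅐) - 1*1 = -3/7 - 1 = -10/7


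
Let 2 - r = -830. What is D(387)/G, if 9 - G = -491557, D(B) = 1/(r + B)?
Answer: 1/599218954 ≈ 1.6688e-9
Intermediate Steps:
r = 832 (r = 2 - 1*(-830) = 2 + 830 = 832)
D(B) = 1/(832 + B)
G = 491566 (G = 9 - 1*(-491557) = 9 + 491557 = 491566)
D(387)/G = 1/((832 + 387)*491566) = (1/491566)/1219 = (1/1219)*(1/491566) = 1/599218954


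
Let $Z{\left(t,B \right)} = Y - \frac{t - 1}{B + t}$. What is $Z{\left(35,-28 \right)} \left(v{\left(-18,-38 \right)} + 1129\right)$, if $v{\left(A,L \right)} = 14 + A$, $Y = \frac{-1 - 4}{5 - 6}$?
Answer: $\frac{1125}{7} \approx 160.71$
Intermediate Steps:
$Y = 5$ ($Y = - \frac{5}{-1} = \left(-5\right) \left(-1\right) = 5$)
$Z{\left(t,B \right)} = 5 - \frac{-1 + t}{B + t}$ ($Z{\left(t,B \right)} = 5 - \frac{t - 1}{B + t} = 5 - \frac{-1 + t}{B + t}$)
$Z{\left(35,-28 \right)} \left(v{\left(-18,-38 \right)} + 1129\right) = \frac{1 + 4 \cdot 35 + 5 \left(-28\right)}{-28 + 35} \left(\left(14 - 18\right) + 1129\right) = \frac{1 + 140 - 140}{7} \left(-4 + 1129\right) = \frac{1}{7} \cdot 1 \cdot 1125 = \frac{1}{7} \cdot 1125 = \frac{1125}{7}$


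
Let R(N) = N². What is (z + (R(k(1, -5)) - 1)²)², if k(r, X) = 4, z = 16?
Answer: 58081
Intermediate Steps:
(z + (R(k(1, -5)) - 1)²)² = (16 + (4² - 1)²)² = (16 + (16 - 1)²)² = (16 + 15²)² = (16 + 225)² = 241² = 58081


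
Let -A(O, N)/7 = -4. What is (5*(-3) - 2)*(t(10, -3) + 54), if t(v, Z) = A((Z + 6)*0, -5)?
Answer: -1394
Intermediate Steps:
A(O, N) = 28 (A(O, N) = -7*(-4) = 28)
t(v, Z) = 28
(5*(-3) - 2)*(t(10, -3) + 54) = (5*(-3) - 2)*(28 + 54) = (-15 - 2)*82 = -17*82 = -1394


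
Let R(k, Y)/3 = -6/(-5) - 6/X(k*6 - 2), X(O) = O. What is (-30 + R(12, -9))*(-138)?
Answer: 128754/35 ≈ 3678.7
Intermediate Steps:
R(k, Y) = 18/5 - 18/(-2 + 6*k) (R(k, Y) = 3*(-6/(-5) - 6/(k*6 - 2)) = 3*(-6*(-1/5) - 6/(6*k - 2)) = 3*(6/5 - 6/(-2 + 6*k)) = 18/5 - 18/(-2 + 6*k))
(-30 + R(12, -9))*(-138) = (-30 + 9*(-7 + 6*12)/(5*(-1 + 3*12)))*(-138) = (-30 + 9*(-7 + 72)/(5*(-1 + 36)))*(-138) = (-30 + (9/5)*65/35)*(-138) = (-30 + (9/5)*(1/35)*65)*(-138) = (-30 + 117/35)*(-138) = -933/35*(-138) = 128754/35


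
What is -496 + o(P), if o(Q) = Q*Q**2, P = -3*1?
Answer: -523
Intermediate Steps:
P = -3
o(Q) = Q**3
-496 + o(P) = -496 + (-3)**3 = -496 - 27 = -523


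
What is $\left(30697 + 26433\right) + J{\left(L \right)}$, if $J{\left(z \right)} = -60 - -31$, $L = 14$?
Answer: $57101$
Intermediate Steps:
$J{\left(z \right)} = -29$ ($J{\left(z \right)} = -60 + 31 = -29$)
$\left(30697 + 26433\right) + J{\left(L \right)} = \left(30697 + 26433\right) - 29 = 57130 - 29 = 57101$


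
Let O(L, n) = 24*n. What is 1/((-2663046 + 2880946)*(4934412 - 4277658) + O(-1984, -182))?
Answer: 1/143106692232 ≈ 6.9878e-12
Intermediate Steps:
1/((-2663046 + 2880946)*(4934412 - 4277658) + O(-1984, -182)) = 1/((-2663046 + 2880946)*(4934412 - 4277658) + 24*(-182)) = 1/(217900*656754 - 4368) = 1/(143106696600 - 4368) = 1/143106692232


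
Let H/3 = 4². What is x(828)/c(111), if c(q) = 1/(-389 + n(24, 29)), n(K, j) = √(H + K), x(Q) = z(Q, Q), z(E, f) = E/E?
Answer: -389 + 6*√2 ≈ -380.51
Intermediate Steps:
z(E, f) = 1
H = 48 (H = 3*4² = 3*16 = 48)
x(Q) = 1
n(K, j) = √(48 + K)
c(q) = 1/(-389 + 6*√2) (c(q) = 1/(-389 + √(48 + 24)) = 1/(-389 + √72) = 1/(-389 + 6*√2))
x(828)/c(111) = 1/(-389/151249 - 6*√2/151249)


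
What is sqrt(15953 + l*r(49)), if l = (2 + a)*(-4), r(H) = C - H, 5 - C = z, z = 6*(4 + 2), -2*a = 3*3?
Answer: sqrt(15153) ≈ 123.10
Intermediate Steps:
a = -9/2 (a = -3*3/2 = -1/2*9 = -9/2 ≈ -4.5000)
z = 36 (z = 6*6 = 36)
C = -31 (C = 5 - 1*36 = 5 - 36 = -31)
r(H) = -31 - H
l = 10 (l = (2 - 9/2)*(-4) = -5/2*(-4) = 10)
sqrt(15953 + l*r(49)) = sqrt(15953 + 10*(-31 - 1*49)) = sqrt(15953 + 10*(-31 - 49)) = sqrt(15953 + 10*(-80)) = sqrt(15953 - 800) = sqrt(15153)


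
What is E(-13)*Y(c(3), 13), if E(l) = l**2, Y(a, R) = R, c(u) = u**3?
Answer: 2197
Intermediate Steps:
E(-13)*Y(c(3), 13) = (-13)**2*13 = 169*13 = 2197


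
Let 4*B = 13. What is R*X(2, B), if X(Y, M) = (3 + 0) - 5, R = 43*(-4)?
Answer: 344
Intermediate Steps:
B = 13/4 (B = (¼)*13 = 13/4 ≈ 3.2500)
R = -172
X(Y, M) = -2 (X(Y, M) = 3 - 5 = -2)
R*X(2, B) = -172*(-2) = 344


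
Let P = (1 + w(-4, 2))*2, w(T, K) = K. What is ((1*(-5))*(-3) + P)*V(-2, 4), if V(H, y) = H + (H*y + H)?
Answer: -252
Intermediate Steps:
V(H, y) = 2*H + H*y (V(H, y) = H + (H + H*y) = 2*H + H*y)
P = 6 (P = (1 + 2)*2 = 3*2 = 6)
((1*(-5))*(-3) + P)*V(-2, 4) = ((1*(-5))*(-3) + 6)*(-2*(2 + 4)) = (-5*(-3) + 6)*(-2*6) = (15 + 6)*(-12) = 21*(-12) = -252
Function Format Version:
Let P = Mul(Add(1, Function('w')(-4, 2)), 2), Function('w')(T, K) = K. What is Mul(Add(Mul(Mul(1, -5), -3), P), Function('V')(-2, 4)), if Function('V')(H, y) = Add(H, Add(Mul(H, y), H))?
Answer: -252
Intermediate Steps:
Function('V')(H, y) = Add(Mul(2, H), Mul(H, y)) (Function('V')(H, y) = Add(H, Add(H, Mul(H, y))) = Add(Mul(2, H), Mul(H, y)))
P = 6 (P = Mul(Add(1, 2), 2) = Mul(3, 2) = 6)
Mul(Add(Mul(Mul(1, -5), -3), P), Function('V')(-2, 4)) = Mul(Add(Mul(Mul(1, -5), -3), 6), Mul(-2, Add(2, 4))) = Mul(Add(Mul(-5, -3), 6), Mul(-2, 6)) = Mul(Add(15, 6), -12) = Mul(21, -12) = -252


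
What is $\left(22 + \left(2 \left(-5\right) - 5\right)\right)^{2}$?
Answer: $49$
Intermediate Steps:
$\left(22 + \left(2 \left(-5\right) - 5\right)\right)^{2} = \left(22 - 15\right)^{2} = 7^{2} = 49$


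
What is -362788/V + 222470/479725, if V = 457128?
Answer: -3617060357/10964786490 ≈ -0.32988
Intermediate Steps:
-362788/V + 222470/479725 = -362788/457128 + 222470/479725 = -362788*1/457128 + 222470*(1/479725) = -90697/114282 + 44494/95945 = -3617060357/10964786490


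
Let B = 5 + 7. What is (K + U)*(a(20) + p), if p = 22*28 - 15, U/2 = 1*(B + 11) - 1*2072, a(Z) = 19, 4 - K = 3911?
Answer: -4963100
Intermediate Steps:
K = -3907 (K = 4 - 1*3911 = 4 - 3911 = -3907)
B = 12
U = -4098 (U = 2*(1*(12 + 11) - 1*2072) = 2*(1*23 - 2072) = 2*(23 - 2072) = 2*(-2049) = -4098)
p = 601 (p = 616 - 15 = 601)
(K + U)*(a(20) + p) = (-3907 - 4098)*(19 + 601) = -8005*620 = -4963100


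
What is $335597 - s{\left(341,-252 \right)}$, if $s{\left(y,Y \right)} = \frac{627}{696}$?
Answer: $\frac{77858295}{232} \approx 3.356 \cdot 10^{5}$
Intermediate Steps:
$s{\left(y,Y \right)} = \frac{209}{232}$ ($s{\left(y,Y \right)} = 627 \cdot \frac{1}{696} = \frac{209}{232}$)
$335597 - s{\left(341,-252 \right)} = 335597 - \frac{209}{232} = \frac{77858295}{232}$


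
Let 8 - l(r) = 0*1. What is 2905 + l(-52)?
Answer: 2913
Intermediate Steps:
l(r) = 8 (l(r) = 8 - 0 = 8 - 1*0 = 8 + 0 = 8)
2905 + l(-52) = 2905 + 8 = 2913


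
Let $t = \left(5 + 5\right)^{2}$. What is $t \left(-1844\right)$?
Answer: $-184400$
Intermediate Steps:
$t = 100$ ($t = 10^{2} = 100$)
$t \left(-1844\right) = 100 \left(-1844\right) = -184400$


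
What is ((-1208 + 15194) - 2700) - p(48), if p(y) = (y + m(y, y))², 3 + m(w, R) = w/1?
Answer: 2637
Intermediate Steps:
m(w, R) = -3 + w (m(w, R) = -3 + w/1 = -3 + w*1 = -3 + w)
p(y) = (-3 + 2*y)² (p(y) = (y + (-3 + y))² = (-3 + 2*y)²)
((-1208 + 15194) - 2700) - p(48) = ((-1208 + 15194) - 2700) - (-3 + 2*48)² = (13986 - 2700) - (-3 + 96)² = 11286 - 1*93² = 11286 - 1*8649 = 11286 - 8649 = 2637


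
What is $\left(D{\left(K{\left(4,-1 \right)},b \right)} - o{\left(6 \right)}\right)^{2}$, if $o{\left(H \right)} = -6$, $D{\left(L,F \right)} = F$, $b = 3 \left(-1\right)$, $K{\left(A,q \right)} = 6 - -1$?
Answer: $9$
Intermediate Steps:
$K{\left(A,q \right)} = 7$ ($K{\left(A,q \right)} = 6 + 1 = 7$)
$b = -3$
$\left(D{\left(K{\left(4,-1 \right)},b \right)} - o{\left(6 \right)}\right)^{2} = \left(-3 - -6\right)^{2} = \left(-3 + 6\right)^{2} = 3^{2} = 9$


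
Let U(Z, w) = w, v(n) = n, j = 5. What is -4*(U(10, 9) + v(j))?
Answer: -56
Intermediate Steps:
-4*(U(10, 9) + v(j)) = -4*(9 + 5) = -4*14 = -56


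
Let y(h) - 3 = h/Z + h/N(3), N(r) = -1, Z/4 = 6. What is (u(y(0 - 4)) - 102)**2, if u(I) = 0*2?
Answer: 10404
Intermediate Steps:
Z = 24 (Z = 4*6 = 24)
y(h) = 3 - 23*h/24 (y(h) = 3 + (h/24 + h/(-1)) = 3 + (h*(1/24) + h*(-1)) = 3 + (h/24 - h) = 3 - 23*h/24)
u(I) = 0
(u(y(0 - 4)) - 102)**2 = (0 - 102)**2 = (-102)**2 = 10404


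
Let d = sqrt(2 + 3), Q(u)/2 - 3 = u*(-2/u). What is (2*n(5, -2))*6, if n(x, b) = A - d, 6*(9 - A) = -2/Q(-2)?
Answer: 110 - 12*sqrt(5) ≈ 83.167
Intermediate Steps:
Q(u) = 2 (Q(u) = 6 + 2*(u*(-2/u)) = 6 + 2*(-2) = 6 - 4 = 2)
d = sqrt(5) ≈ 2.2361
A = 55/6 (A = 9 - (-1)/(3*2) = 9 - 1/6*(-1) = 9 + 1/6 = 55/6 ≈ 9.1667)
n(x, b) = 55/6 - sqrt(5)
(2*n(5, -2))*6 = (2*(55/6 - sqrt(5)))*6 = (55/3 - 2*sqrt(5))*6 = 110 - 12*sqrt(5)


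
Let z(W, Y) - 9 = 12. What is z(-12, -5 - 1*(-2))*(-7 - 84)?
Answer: -1911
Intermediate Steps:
z(W, Y) = 21 (z(W, Y) = 9 + 12 = 21)
z(-12, -5 - 1*(-2))*(-7 - 84) = 21*(-7 - 84) = 21*(-91) = -1911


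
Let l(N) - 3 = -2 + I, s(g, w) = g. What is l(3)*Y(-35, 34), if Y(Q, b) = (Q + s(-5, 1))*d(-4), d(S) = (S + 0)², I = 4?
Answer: -3200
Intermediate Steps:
d(S) = S²
Y(Q, b) = -80 + 16*Q (Y(Q, b) = (Q - 5)*(-4)² = (-5 + Q)*16 = -80 + 16*Q)
l(N) = 5 (l(N) = 3 + (-2 + 4) = 3 + 2 = 5)
l(3)*Y(-35, 34) = 5*(-80 + 16*(-35)) = 5*(-80 - 560) = 5*(-640) = -3200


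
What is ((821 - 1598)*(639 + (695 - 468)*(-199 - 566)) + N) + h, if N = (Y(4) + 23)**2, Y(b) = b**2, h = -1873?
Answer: 134433080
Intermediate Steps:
N = 1521 (N = (4**2 + 23)**2 = (16 + 23)**2 = 39**2 = 1521)
((821 - 1598)*(639 + (695 - 468)*(-199 - 566)) + N) + h = ((821 - 1598)*(639 + (695 - 468)*(-199 - 566)) + 1521) - 1873 = (-777*(639 + 227*(-765)) + 1521) - 1873 = (-777*(639 - 173655) + 1521) - 1873 = (-777*(-173016) + 1521) - 1873 = (134433432 + 1521) - 1873 = 134434953 - 1873 = 134433080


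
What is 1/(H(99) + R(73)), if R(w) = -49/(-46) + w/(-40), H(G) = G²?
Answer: 920/9016221 ≈ 0.00010204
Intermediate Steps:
R(w) = 49/46 - w/40 (R(w) = -49*(-1/46) + w*(-1/40) = 49/46 - w/40)
1/(H(99) + R(73)) = 1/(99² + (49/46 - 1/40*73)) = 1/(9801 + (49/46 - 73/40)) = 1/(9801 - 699/920) = 1/(9016221/920) = 920/9016221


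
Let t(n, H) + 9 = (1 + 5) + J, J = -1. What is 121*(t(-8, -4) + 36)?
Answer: 3872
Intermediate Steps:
t(n, H) = -4 (t(n, H) = -9 + ((1 + 5) - 1) = -9 + (6 - 1) = -9 + 5 = -4)
121*(t(-8, -4) + 36) = 121*(-4 + 36) = 121*32 = 3872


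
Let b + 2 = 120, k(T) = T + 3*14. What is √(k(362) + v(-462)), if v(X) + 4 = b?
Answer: √518 ≈ 22.760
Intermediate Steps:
k(T) = 42 + T (k(T) = T + 42 = 42 + T)
b = 118 (b = -2 + 120 = 118)
v(X) = 114 (v(X) = -4 + 118 = 114)
√(k(362) + v(-462)) = √((42 + 362) + 114) = √(404 + 114) = √518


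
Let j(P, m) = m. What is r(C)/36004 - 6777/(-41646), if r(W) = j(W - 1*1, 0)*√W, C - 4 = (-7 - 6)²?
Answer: 2259/13882 ≈ 0.16273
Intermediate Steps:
C = 173 (C = 4 + (-7 - 6)² = 4 + (-13)² = 4 + 169 = 173)
r(W) = 0 (r(W) = 0*√W = 0)
r(C)/36004 - 6777/(-41646) = 0/36004 - 6777/(-41646) = 0*(1/36004) - 6777*(-1/41646) = 0 + 2259/13882 = 2259/13882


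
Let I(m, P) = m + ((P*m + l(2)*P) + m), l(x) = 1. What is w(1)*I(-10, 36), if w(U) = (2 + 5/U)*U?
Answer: -2408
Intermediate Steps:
w(U) = U*(2 + 5/U)
I(m, P) = P + 2*m + P*m (I(m, P) = m + ((P*m + 1*P) + m) = m + ((P*m + P) + m) = m + ((P + P*m) + m) = m + (P + m + P*m) = P + 2*m + P*m)
w(1)*I(-10, 36) = (5 + 2*1)*(36 + 2*(-10) + 36*(-10)) = (5 + 2)*(36 - 20 - 360) = 7*(-344) = -2408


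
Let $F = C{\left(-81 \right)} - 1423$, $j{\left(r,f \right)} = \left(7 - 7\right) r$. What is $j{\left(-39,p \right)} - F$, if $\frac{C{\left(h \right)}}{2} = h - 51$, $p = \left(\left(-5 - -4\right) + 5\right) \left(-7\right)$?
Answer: $1687$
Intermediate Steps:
$p = -28$ ($p = \left(\left(-5 + 4\right) + 5\right) \left(-7\right) = \left(-1 + 5\right) \left(-7\right) = 4 \left(-7\right) = -28$)
$j{\left(r,f \right)} = 0$ ($j{\left(r,f \right)} = 0 r = 0$)
$C{\left(h \right)} = -102 + 2 h$ ($C{\left(h \right)} = 2 \left(h - 51\right) = 2 \left(-51 + h\right) = -102 + 2 h$)
$F = -1687$ ($F = \left(-102 + 2 \left(-81\right)\right) - 1423 = \left(-102 - 162\right) - 1423 = -264 - 1423 = -1687$)
$j{\left(-39,p \right)} - F = 0 - -1687 = 0 + 1687 = 1687$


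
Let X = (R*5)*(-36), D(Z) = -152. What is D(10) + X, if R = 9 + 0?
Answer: -1772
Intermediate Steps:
R = 9
X = -1620 (X = (9*5)*(-36) = 45*(-36) = -1620)
D(10) + X = -152 - 1620 = -1772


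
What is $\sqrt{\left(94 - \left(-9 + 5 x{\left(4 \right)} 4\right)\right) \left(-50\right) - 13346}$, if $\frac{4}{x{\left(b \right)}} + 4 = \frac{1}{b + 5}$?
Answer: $\frac{4 i \sqrt{59794}}{7} \approx 139.73 i$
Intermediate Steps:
$x{\left(b \right)} = \frac{4}{-4 + \frac{1}{5 + b}}$ ($x{\left(b \right)} = \frac{4}{-4 + \frac{1}{b + 5}} = \frac{4}{-4 + \frac{1}{5 + b}}$)
$\sqrt{\left(94 - \left(-9 + 5 x{\left(4 \right)} 4\right)\right) \left(-50\right) - 13346} = \sqrt{\left(94 - \left(-9 + 5 \frac{4 \left(-5 - 4\right)}{19 + 4 \cdot 4} \cdot 4\right)\right) \left(-50\right) - 13346} = \sqrt{\left(94 - \left(-9 + 5 \frac{4 \left(-5 - 4\right)}{19 + 16} \cdot 4\right)\right) \left(-50\right) - 13346} = \sqrt{\left(94 - \left(-9 + 5 \cdot 4 \cdot \frac{1}{35} \left(-9\right) 4\right)\right) \left(-50\right) - 13346} = \sqrt{\left(94 - \left(-9 + 5 \left(- \frac{36}{35}\right) 4\right)\right) \left(-50\right) - 13346} = \sqrt{\left(94 - \left(-9 - \frac{144}{7}\right)\right) \left(-50\right) - 13346} = \sqrt{\left(94 + \left(9 - - \frac{144}{7}\right)\right) \left(-50\right) - 13346} = \sqrt{\left(94 + \left(9 + \frac{144}{7}\right)\right) \left(-50\right) - 13346} = \sqrt{\left(94 + \frac{207}{7}\right) \left(-50\right) - 13346} = \sqrt{\frac{865}{7} \left(-50\right) - 13346} = \sqrt{- \frac{43250}{7} - 13346} = \sqrt{- \frac{136672}{7}} = \frac{4 i \sqrt{59794}}{7}$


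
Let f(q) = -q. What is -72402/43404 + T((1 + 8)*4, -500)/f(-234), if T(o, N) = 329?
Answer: -110923/423189 ≈ -0.26211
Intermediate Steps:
-72402/43404 + T((1 + 8)*4, -500)/f(-234) = -72402/43404 + 329/((-1*(-234))) = -72402*1/43404 + 329/234 = -12067/7234 + 329*(1/234) = -12067/7234 + 329/234 = -110923/423189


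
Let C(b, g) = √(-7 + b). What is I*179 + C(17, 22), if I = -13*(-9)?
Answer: 20943 + √10 ≈ 20946.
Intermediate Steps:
I = 117
I*179 + C(17, 22) = 117*179 + √(-7 + 17) = 20943 + √10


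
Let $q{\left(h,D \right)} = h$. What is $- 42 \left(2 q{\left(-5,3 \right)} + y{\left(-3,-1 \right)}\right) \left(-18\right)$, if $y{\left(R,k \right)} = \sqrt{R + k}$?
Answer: $-7560 + 1512 i \approx -7560.0 + 1512.0 i$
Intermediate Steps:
$- 42 \left(2 q{\left(-5,3 \right)} + y{\left(-3,-1 \right)}\right) \left(-18\right) = - 42 \left(2 \left(-5\right) + \sqrt{-3 - 1}\right) \left(-18\right) = - 42 \left(-10 + \sqrt{-4}\right) \left(-18\right) = - 42 \left(-10 + 2 i\right) \left(-18\right) = \left(420 - 84 i\right) \left(-18\right) = -7560 + 1512 i$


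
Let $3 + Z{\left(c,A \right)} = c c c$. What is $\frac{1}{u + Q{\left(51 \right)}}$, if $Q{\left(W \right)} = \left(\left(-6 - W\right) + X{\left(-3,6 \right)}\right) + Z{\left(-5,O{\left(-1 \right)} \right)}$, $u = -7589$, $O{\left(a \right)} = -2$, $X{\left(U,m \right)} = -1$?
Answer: $- \frac{1}{7775} \approx -0.00012862$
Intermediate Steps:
$Z{\left(c,A \right)} = -3 + c^{3}$ ($Z{\left(c,A \right)} = -3 + c c c = -3 + c^{2} c = -3 + c^{3}$)
$Q{\left(W \right)} = -135 - W$ ($Q{\left(W \right)} = \left(\left(-6 - W\right) - 1\right) + \left(-3 + \left(-5\right)^{3}\right) = \left(-7 - W\right) - 128 = -135 - W$)
$\frac{1}{u + Q{\left(51 \right)}} = \frac{1}{-7589 - 186} = \frac{1}{-7775} = - \frac{1}{7775}$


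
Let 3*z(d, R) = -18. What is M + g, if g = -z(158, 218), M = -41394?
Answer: -41388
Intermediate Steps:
z(d, R) = -6 (z(d, R) = (⅓)*(-18) = -6)
g = 6 (g = -1*(-6) = 6)
M + g = -41394 + 6 = -41388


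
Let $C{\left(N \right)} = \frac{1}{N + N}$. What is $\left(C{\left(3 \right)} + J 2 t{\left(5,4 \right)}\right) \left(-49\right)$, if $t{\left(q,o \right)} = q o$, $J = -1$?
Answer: $\frac{11711}{6} \approx 1951.8$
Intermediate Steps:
$t{\left(q,o \right)} = o q$
$C{\left(N \right)} = \frac{1}{2 N}$
$\left(C{\left(3 \right)} + J 2 t{\left(5,4 \right)}\right) \left(-49\right) = \left(\frac{1}{2 \cdot 3} + \left(-1\right) 2 \cdot 4 \cdot 5\right) \left(-49\right) = \left(\frac{1}{2} \cdot \frac{1}{3} - 40\right) \left(-49\right) = \left(\frac{1}{6} - 40\right) \left(-49\right) = \left(- \frac{239}{6}\right) \left(-49\right) = \frac{11711}{6}$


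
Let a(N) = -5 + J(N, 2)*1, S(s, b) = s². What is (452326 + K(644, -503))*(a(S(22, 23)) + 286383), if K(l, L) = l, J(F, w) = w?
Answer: 129721548600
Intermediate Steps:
a(N) = -3 (a(N) = -5 + 2*1 = -5 + 2 = -3)
(452326 + K(644, -503))*(a(S(22, 23)) + 286383) = (452326 + 644)*(-3 + 286383) = 452970*286380 = 129721548600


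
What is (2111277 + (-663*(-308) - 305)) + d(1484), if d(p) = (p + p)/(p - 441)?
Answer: 344961648/149 ≈ 2.3152e+6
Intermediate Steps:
d(p) = 2*p/(-441 + p) (d(p) = (2*p)/(-441 + p) = 2*p/(-441 + p))
(2111277 + (-663*(-308) - 305)) + d(1484) = (2111277 + (-663*(-308) - 305)) + 2*1484/(-441 + 1484) = (2111277 + (204204 - 305)) + 2*1484/1043 = (2111277 + 203899) + 2*1484*(1/1043) = 2315176 + 424/149 = 344961648/149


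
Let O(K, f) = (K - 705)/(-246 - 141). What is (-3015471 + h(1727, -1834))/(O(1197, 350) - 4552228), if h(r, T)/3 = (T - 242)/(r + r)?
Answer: 671796077499/1014159293752 ≈ 0.66242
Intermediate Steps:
O(K, f) = 235/129 - K/387 (O(K, f) = (-705 + K)/(-387) = (-705 + K)*(-1/387) = 235/129 - K/387)
h(r, T) = 3*(-242 + T)/(2*r) (h(r, T) = 3*((T - 242)/(r + r)) = 3*((-242 + T)/((2*r))) = 3*((-242 + T)*(1/(2*r))) = 3*((-242 + T)/(2*r)) = 3*(-242 + T)/(2*r))
(-3015471 + h(1727, -1834))/(O(1197, 350) - 4552228) = (-3015471 + (3/2)*(-242 - 1834)/1727)/((235/129 - 1/387*1197) - 4552228) = (-3015471 + (3/2)*(1/1727)*(-2076))/((235/129 - 133/43) - 4552228) = (-3015471 - 3114/1727)/(-164/129 - 4552228) = -5207721531/(1727*(-587237576/129)) = -5207721531/1727*(-129/587237576) = 671796077499/1014159293752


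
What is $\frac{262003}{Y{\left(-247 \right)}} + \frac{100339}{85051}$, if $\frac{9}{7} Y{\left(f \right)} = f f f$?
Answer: $\frac{1483380401686}{1281652485373} \approx 1.1574$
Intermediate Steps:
$Y{\left(f \right)} = \frac{7 f^{3}}{9}$ ($Y{\left(f \right)} = \frac{7 f f f}{9} = \frac{7 f^{2} f}{9} = \frac{7 f^{3}}{9}$)
$\frac{262003}{Y{\left(-247 \right)}} + \frac{100339}{85051} = \frac{262003}{\frac{7}{9} \left(-247\right)^{3}} + \frac{100339}{85051} = \frac{262003}{\frac{7}{9} \left(-15069223\right)} + 100339 \cdot \frac{1}{85051} = \frac{262003}{- \frac{105484561}{9}} + \frac{100339}{85051} = 262003 \left(- \frac{9}{105484561}\right) + \frac{100339}{85051} = - \frac{336861}{15069223} + \frac{100339}{85051} = \frac{1483380401686}{1281652485373}$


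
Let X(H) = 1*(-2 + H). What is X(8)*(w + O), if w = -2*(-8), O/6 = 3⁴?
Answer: 3012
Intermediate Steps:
X(H) = -2 + H
O = 486 (O = 6*3⁴ = 6*81 = 486)
w = 16
X(8)*(w + O) = (-2 + 8)*(16 + 486) = 6*502 = 3012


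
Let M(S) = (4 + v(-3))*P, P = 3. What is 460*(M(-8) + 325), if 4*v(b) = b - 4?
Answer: 152605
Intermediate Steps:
v(b) = -1 + b/4 (v(b) = (b - 4)/4 = (-4 + b)/4 = -1 + b/4)
M(S) = 27/4 (M(S) = (4 + (-1 + (¼)*(-3)))*3 = (4 + (-1 - ¾))*3 = (4 - 7/4)*3 = (9/4)*3 = 27/4)
460*(M(-8) + 325) = 460*(27/4 + 325) = 460*(1327/4) = 152605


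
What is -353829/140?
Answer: -50547/20 ≈ -2527.4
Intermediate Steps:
-353829/140 = -87*581/20 = -50547/20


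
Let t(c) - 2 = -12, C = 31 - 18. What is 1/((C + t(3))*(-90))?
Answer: -1/270 ≈ -0.0037037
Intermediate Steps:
C = 13
t(c) = -10 (t(c) = 2 - 12 = -10)
1/((C + t(3))*(-90)) = 1/((13 - 10)*(-90)) = 1/(3*(-90)) = 1/(-270) = -1/270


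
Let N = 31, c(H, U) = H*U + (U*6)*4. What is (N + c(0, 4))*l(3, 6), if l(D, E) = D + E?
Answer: 1143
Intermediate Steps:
c(H, U) = 24*U + H*U (c(H, U) = H*U + (6*U)*4 = H*U + 24*U = 24*U + H*U)
(N + c(0, 4))*l(3, 6) = (31 + 4*(24 + 0))*(3 + 6) = (31 + 4*24)*9 = (31 + 96)*9 = 127*9 = 1143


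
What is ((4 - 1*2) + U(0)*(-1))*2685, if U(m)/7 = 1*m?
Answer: 5370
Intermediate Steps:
U(m) = 7*m (U(m) = 7*(1*m) = 7*m)
((4 - 1*2) + U(0)*(-1))*2685 = ((4 - 1*2) + (7*0)*(-1))*2685 = ((4 - 2) + 0*(-1))*2685 = (2 + 0)*2685 = 2*2685 = 5370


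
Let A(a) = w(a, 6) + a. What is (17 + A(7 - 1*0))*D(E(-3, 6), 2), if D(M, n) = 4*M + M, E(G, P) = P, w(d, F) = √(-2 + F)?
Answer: 780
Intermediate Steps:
D(M, n) = 5*M
A(a) = 2 + a (A(a) = √(-2 + 6) + a = √4 + a = 2 + a)
(17 + A(7 - 1*0))*D(E(-3, 6), 2) = (17 + (2 + (7 - 1*0)))*(5*6) = (17 + (2 + (7 + 0)))*30 = (17 + (2 + 7))*30 = (17 + 9)*30 = 26*30 = 780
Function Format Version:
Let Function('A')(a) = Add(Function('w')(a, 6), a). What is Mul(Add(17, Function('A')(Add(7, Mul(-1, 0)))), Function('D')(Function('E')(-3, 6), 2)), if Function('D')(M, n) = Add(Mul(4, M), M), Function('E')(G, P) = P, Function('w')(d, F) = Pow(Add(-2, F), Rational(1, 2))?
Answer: 780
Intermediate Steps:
Function('D')(M, n) = Mul(5, M)
Function('A')(a) = Add(2, a) (Function('A')(a) = Add(Pow(Add(-2, 6), Rational(1, 2)), a) = Add(Pow(4, Rational(1, 2)), a) = Add(2, a))
Mul(Add(17, Function('A')(Add(7, Mul(-1, 0)))), Function('D')(Function('E')(-3, 6), 2)) = Mul(Add(17, Add(2, Add(7, Mul(-1, 0)))), Mul(5, 6)) = Mul(Add(17, Add(2, Add(7, 0))), 30) = Mul(Add(17, Add(2, 7)), 30) = Mul(Add(17, 9), 30) = Mul(26, 30) = 780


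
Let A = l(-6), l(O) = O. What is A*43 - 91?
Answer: -349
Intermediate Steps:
A = -6
A*43 - 91 = -6*43 - 91 = -258 - 91 = -349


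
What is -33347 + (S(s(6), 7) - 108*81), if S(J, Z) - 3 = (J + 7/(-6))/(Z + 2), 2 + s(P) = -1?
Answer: -2272993/54 ≈ -42092.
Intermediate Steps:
s(P) = -3 (s(P) = -2 - 1 = -3)
S(J, Z) = 3 + (-7/6 + J)/(2 + Z) (S(J, Z) = 3 + (J + 7/(-6))/(Z + 2) = 3 + (J + 7*(-⅙))/(2 + Z) = 3 + (J - 7/6)/(2 + Z) = 3 + (-7/6 + J)/(2 + Z))
-33347 + (S(s(6), 7) - 108*81) = -33347 + ((29/6 - 3 + 3*7)/(2 + 7) - 108*81) = -33347 + ((29/6 - 3 + 21)/9 - 8748) = -33347 + ((⅑)*(137/6) - 8748) = -33347 + (137/54 - 8748) = -33347 - 472255/54 = -2272993/54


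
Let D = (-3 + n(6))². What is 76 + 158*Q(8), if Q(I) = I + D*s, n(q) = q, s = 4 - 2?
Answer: 4184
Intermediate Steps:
s = 2
D = 9 (D = (-3 + 6)² = 3² = 9)
Q(I) = 18 + I (Q(I) = I + 9*2 = I + 18 = 18 + I)
76 + 158*Q(8) = 76 + 158*(18 + 8) = 76 + 158*26 = 76 + 4108 = 4184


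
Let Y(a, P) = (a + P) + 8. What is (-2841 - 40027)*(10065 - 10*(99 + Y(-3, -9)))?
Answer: -390741820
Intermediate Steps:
Y(a, P) = 8 + P + a (Y(a, P) = (P + a) + 8 = 8 + P + a)
(-2841 - 40027)*(10065 - 10*(99 + Y(-3, -9))) = (-2841 - 40027)*(10065 - 10*(99 + (8 - 9 - 3))) = -42868*(10065 - 10*(99 - 4)) = -42868*(10065 - 10*95) = -42868*(10065 - 950) = -42868*9115 = -390741820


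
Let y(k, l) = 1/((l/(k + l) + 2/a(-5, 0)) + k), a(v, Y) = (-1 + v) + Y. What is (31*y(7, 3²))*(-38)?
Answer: -56544/347 ≈ -162.95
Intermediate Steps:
a(v, Y) = -1 + Y + v
y(k, l) = 1/(-⅓ + k + l/(k + l)) (y(k, l) = 1/((l/(k + l) + 2/(-1 + 0 - 5)) + k) = 1/((l/(k + l) + 2/(-6)) + k) = 1/((l/(k + l) + 2*(-⅙)) + k) = 1/((l/(k + l) - ⅓) + k) = 1/((-⅓ + l/(k + l)) + k) = 1/(-⅓ + k + l/(k + l)))
(31*y(7, 3²))*(-38) = (31*(3*(7 + 3²)/(-1*7 + 2*3² + 3*7² + 3*7*3²)))*(-38) = (31*(3*(7 + 9)/(-7 + 2*9 + 3*49 + 3*7*9)))*(-38) = (31*(3*16/(-7 + 18 + 147 + 189)))*(-38) = (31*(3*16/347))*(-38) = (31*(3*(1/347)*16))*(-38) = (31*(48/347))*(-38) = (1488/347)*(-38) = -56544/347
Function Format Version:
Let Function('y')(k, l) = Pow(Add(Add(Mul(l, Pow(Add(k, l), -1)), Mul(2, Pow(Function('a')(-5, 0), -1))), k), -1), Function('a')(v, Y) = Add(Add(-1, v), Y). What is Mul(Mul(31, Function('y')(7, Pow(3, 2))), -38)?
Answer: Rational(-56544, 347) ≈ -162.95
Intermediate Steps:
Function('a')(v, Y) = Add(-1, Y, v)
Function('y')(k, l) = Pow(Add(Rational(-1, 3), k, Mul(l, Pow(Add(k, l), -1))), -1) (Function('y')(k, l) = Pow(Add(Add(Mul(l, Pow(Add(k, l), -1)), Mul(2, Pow(Add(-1, 0, -5), -1))), k), -1) = Pow(Add(Add(Mul(l, Pow(Add(k, l), -1)), Mul(2, Pow(-6, -1))), k), -1) = Pow(Add(Add(Mul(l, Pow(Add(k, l), -1)), Mul(2, Rational(-1, 6))), k), -1) = Pow(Add(Add(Mul(l, Pow(Add(k, l), -1)), Rational(-1, 3)), k), -1) = Pow(Add(Add(Rational(-1, 3), Mul(l, Pow(Add(k, l), -1))), k), -1) = Pow(Add(Rational(-1, 3), k, Mul(l, Pow(Add(k, l), -1))), -1))
Mul(Mul(31, Function('y')(7, Pow(3, 2))), -38) = Mul(Mul(31, Mul(3, Pow(Add(Mul(-1, 7), Mul(2, Pow(3, 2)), Mul(3, Pow(7, 2)), Mul(3, 7, Pow(3, 2))), -1), Add(7, Pow(3, 2)))), -38) = Mul(Mul(31, Mul(3, Pow(Add(-7, Mul(2, 9), Mul(3, 49), Mul(3, 7, 9)), -1), Add(7, 9))), -38) = Mul(Mul(31, Mul(3, Pow(Add(-7, 18, 147, 189), -1), 16)), -38) = Mul(Mul(31, Mul(3, Pow(347, -1), 16)), -38) = Mul(Mul(31, Mul(3, Rational(1, 347), 16)), -38) = Mul(Mul(31, Rational(48, 347)), -38) = Mul(Rational(1488, 347), -38) = Rational(-56544, 347)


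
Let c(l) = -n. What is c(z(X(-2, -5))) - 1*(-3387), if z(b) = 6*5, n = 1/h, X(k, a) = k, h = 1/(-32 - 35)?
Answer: 3454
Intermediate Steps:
h = -1/67 (h = 1/(-67) = -1/67 ≈ -0.014925)
n = -67 (n = 1/(-1/67) = -67)
z(b) = 30
c(l) = 67 (c(l) = -1*(-67) = 67)
c(z(X(-2, -5))) - 1*(-3387) = 67 - 1*(-3387) = 67 + 3387 = 3454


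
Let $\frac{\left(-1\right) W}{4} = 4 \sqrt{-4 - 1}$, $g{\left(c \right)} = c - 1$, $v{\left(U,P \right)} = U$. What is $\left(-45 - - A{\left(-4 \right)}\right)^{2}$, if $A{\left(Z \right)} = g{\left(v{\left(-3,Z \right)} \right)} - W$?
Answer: $1121 - 1568 i \sqrt{5} \approx 1121.0 - 3506.2 i$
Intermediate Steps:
$g{\left(c \right)} = -1 + c$ ($g{\left(c \right)} = c - 1 = -1 + c$)
$W = - 16 i \sqrt{5}$ ($W = - 4 \cdot 4 \sqrt{-4 - 1} = - 4 \cdot 4 \sqrt{-5} = - 4 \cdot 4 i \sqrt{5} = - 16 i \sqrt{5} \approx - 35.777 i$)
$A{\left(Z \right)} = -4 + 16 i \sqrt{5}$ ($A{\left(Z \right)} = \left(-1 - 3\right) - - 16 i \sqrt{5} = -4 + 16 i \sqrt{5}$)
$\left(-45 - - A{\left(-4 \right)}\right)^{2} = \left(-45 - \left(4 - 16 i \sqrt{5}\right)\right)^{2} = \left(-49 + 16 i \sqrt{5}\right)^{2}$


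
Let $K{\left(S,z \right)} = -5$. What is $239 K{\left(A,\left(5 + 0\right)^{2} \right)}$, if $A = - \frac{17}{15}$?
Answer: $-1195$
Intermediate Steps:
$A = - \frac{17}{15}$ ($A = \left(-17\right) \frac{1}{15} = - \frac{17}{15} \approx -1.1333$)
$239 K{\left(A,\left(5 + 0\right)^{2} \right)} = 239 \left(-5\right) = -1195$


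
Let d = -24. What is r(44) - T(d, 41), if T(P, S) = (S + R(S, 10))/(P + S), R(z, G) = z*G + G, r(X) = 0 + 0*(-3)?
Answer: -461/17 ≈ -27.118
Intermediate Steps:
r(X) = 0 (r(X) = 0 + 0 = 0)
R(z, G) = G + G*z (R(z, G) = G*z + G = G + G*z)
T(P, S) = (10 + 11*S)/(P + S) (T(P, S) = (S + 10*(1 + S))/(P + S) = (S + (10 + 10*S))/(P + S) = (10 + 11*S)/(P + S))
r(44) - T(d, 41) = 0 - (10 + 11*41)/(-24 + 41) = 0 - (10 + 451)/17 = 0 - 461/17 = -461/17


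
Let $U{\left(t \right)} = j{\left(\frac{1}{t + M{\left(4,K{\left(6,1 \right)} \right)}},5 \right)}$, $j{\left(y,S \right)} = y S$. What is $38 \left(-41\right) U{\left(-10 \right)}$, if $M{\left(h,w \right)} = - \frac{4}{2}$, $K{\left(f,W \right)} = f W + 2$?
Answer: $\frac{3895}{6} \approx 649.17$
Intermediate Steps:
$K{\left(f,W \right)} = 2 + W f$ ($K{\left(f,W \right)} = W f + 2 = 2 + W f$)
$M{\left(h,w \right)} = -2$ ($M{\left(h,w \right)} = \left(-4\right) \frac{1}{2} = -2$)
$j{\left(y,S \right)} = S y$
$U{\left(t \right)} = \frac{5}{-2 + t}$ ($U{\left(t \right)} = \frac{5}{t - 2} = \frac{5}{-2 + t}$)
$38 \left(-41\right) U{\left(-10 \right)} = 38 \left(-41\right) \frac{5}{-2 - 10} = - 1558 \frac{5}{-12} = - 1558 \cdot 5 \left(- \frac{1}{12}\right) = \left(-1558\right) \left(- \frac{5}{12}\right) = \frac{3895}{6}$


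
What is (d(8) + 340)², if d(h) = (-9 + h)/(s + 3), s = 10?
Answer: 19527561/169 ≈ 1.1555e+5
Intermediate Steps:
d(h) = -9/13 + h/13 (d(h) = (-9 + h)/(10 + 3) = (-9 + h)/13 = (-9 + h)*(1/13) = -9/13 + h/13)
(d(8) + 340)² = ((-9/13 + (1/13)*8) + 340)² = ((-9/13 + 8/13) + 340)² = (-1/13 + 340)² = (4419/13)² = 19527561/169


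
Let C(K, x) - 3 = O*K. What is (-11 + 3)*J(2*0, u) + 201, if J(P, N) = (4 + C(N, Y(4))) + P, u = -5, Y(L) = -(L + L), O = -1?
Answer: 105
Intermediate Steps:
Y(L) = -2*L
C(K, x) = 3 - K
J(P, N) = 7 + P - N (J(P, N) = (4 + (3 - N)) + P = (7 - N) + P = 7 + P - N)
(-11 + 3)*J(2*0, u) + 201 = (-11 + 3)*(7 + 2*0 - 1*(-5)) + 201 = -8*(7 + 0 + 5) + 201 = -8*12 + 201 = -96 + 201 = 105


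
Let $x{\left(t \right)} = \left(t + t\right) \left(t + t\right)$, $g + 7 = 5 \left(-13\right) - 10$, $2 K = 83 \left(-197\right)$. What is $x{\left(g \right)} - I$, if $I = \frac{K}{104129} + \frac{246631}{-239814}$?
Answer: $\frac{335831790316066}{12485796003} \approx 26897.0$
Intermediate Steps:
$K = - \frac{16351}{2}$ ($K = \frac{83 \left(-197\right)}{2} = \frac{1}{2} \left(-16351\right) = - \frac{16351}{2} \approx -8175.5$)
$g = -82$ ($g = -7 + \left(5 \left(-13\right) - 10\right) = -7 - 75 = -82$)
$x{\left(t \right)} = 4 t^{2}$ ($x{\left(t \right)} = 2 t 2 t = 4 t^{2}$)
$I = - \frac{13821019378}{12485796003}$ ($I = - \frac{16351}{2 \cdot 104129} + \frac{246631}{-239814} = \left(- \frac{16351}{2}\right) \frac{1}{104129} + 246631 \left(- \frac{1}{239814}\right) = - \frac{16351}{208258} - \frac{246631}{239814} = - \frac{13821019378}{12485796003} \approx -1.1069$)
$x{\left(g \right)} - I = 4 \left(-82\right)^{2} - - \frac{13821019378}{12485796003} = 4 \cdot 6724 + \frac{13821019378}{12485796003} = 26896 + \frac{13821019378}{12485796003} = \frac{335831790316066}{12485796003}$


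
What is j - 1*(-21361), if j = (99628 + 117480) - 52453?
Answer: 186016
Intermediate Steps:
j = 164655 (j = 217108 - 52453 = 164655)
j - 1*(-21361) = 164655 - 1*(-21361) = 164655 + 21361 = 186016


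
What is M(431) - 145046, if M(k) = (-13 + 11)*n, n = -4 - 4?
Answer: -145030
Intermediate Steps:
n = -8
M(k) = 16 (M(k) = (-13 + 11)*(-8) = -2*(-8) = 16)
M(431) - 145046 = 16 - 145046 = -145030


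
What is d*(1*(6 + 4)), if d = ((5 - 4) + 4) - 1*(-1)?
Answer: 60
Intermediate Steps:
d = 6 (d = (1 + 4) + 1 = 5 + 1 = 6)
d*(1*(6 + 4)) = 6*(1*(6 + 4)) = 6*(1*10) = 6*10 = 60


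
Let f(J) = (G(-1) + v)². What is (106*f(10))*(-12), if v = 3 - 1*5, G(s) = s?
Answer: -11448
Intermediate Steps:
v = -2 (v = 3 - 5 = -2)
f(J) = 9 (f(J) = (-1 - 2)² = (-3)² = 9)
(106*f(10))*(-12) = (106*9)*(-12) = 954*(-12) = -11448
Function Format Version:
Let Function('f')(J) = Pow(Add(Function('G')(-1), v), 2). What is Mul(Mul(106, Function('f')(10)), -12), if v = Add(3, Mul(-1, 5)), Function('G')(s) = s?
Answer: -11448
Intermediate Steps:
v = -2 (v = Add(3, -5) = -2)
Function('f')(J) = 9 (Function('f')(J) = Pow(Add(-1, -2), 2) = Pow(-3, 2) = 9)
Mul(Mul(106, Function('f')(10)), -12) = Mul(Mul(106, 9), -12) = Mul(954, -12) = -11448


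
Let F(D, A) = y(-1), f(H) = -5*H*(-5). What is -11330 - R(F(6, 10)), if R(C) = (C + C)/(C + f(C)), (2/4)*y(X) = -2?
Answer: -147291/13 ≈ -11330.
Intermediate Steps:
y(X) = -4 (y(X) = 2*(-2) = -4)
f(H) = 25*H
F(D, A) = -4
R(C) = 1/13 (R(C) = (C + C)/(C + 25*C) = (2*C)/((26*C)) = (2*C)*(1/(26*C)) = 1/13)
-11330 - R(F(6, 10)) = -11330 - 1*1/13 = -11330 - 1/13 = -147291/13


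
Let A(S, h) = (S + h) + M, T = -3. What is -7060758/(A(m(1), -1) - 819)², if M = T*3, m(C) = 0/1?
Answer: -7060758/687241 ≈ -10.274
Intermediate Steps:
m(C) = 0 (m(C) = 0*1 = 0)
M = -9 (M = -3*3 = -9)
A(S, h) = -9 + S + h (A(S, h) = (S + h) - 9 = -9 + S + h)
-7060758/(A(m(1), -1) - 819)² = -7060758/((-9 + 0 - 1) - 819)² = -7060758/(-10 - 819)² = -7060758/((-829)²) = -7060758/687241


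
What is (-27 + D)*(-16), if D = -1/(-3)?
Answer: 1280/3 ≈ 426.67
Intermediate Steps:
D = 1/3 (D = -1*(-1/3) = 1/3 ≈ 0.33333)
(-27 + D)*(-16) = (-27 + 1/3)*(-16) = -80/3*(-16) = 1280/3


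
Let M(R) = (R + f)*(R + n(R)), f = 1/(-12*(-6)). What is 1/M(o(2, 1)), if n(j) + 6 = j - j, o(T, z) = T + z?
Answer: -24/217 ≈ -0.11060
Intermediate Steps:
f = 1/72 ≈ 0.013889
n(j) = -6 (n(j) = -6 + (j - j) = -6 + 0 = -6)
M(R) = (-6 + R)*(1/72 + R) (M(R) = (R + 1/72)*(R - 6) = (1/72 + R)*(-6 + R) = (-6 + R)*(1/72 + R))
1/M(o(2, 1)) = 1/(-1/12 + (2 + 1)² - 431*(2 + 1)/72) = 1/(-1/12 + 3² - 431/72*3) = 1/(-1/12 + 9 - 431/24) = 1/(-217/24) = -24/217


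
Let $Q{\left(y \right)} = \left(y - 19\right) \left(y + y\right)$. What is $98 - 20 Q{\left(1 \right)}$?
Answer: $818$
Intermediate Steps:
$Q{\left(y \right)} = 2 y \left(-19 + y\right)$ ($Q{\left(y \right)} = \left(-19 + y\right) 2 y = 2 y \left(-19 + y\right)$)
$98 - 20 Q{\left(1 \right)} = 98 - 20 \cdot 2 \cdot 1 \left(-19 + 1\right) = 98 - 20 \cdot 2 \cdot 1 \left(-18\right) = 98 - -720 = 98 + 720 = 818$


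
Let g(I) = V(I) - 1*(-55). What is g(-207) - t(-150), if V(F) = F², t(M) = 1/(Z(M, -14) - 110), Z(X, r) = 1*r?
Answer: 5320097/124 ≈ 42904.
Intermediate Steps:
Z(X, r) = r
t(M) = -1/124 (t(M) = 1/(-14 - 110) = 1/(-124) = -1/124)
g(I) = 55 + I² (g(I) = I² - 1*(-55) = I² + 55 = 55 + I²)
g(-207) - t(-150) = (55 + (-207)²) - 1*(-1/124) = (55 + 42849) + 1/124 = 42904 + 1/124 = 5320097/124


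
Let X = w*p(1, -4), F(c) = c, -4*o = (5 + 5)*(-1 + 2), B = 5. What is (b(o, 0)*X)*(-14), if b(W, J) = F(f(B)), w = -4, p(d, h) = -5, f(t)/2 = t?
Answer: -2800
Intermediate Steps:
o = -5/2 (o = -(5 + 5)*(-1 + 2)/4 = -5/2 ≈ -2.5000)
f(t) = 2*t
b(W, J) = 10 (b(W, J) = 2*5 = 10)
X = 20 (X = -4*(-5) = 20)
(b(o, 0)*X)*(-14) = (10*20)*(-14) = 200*(-14) = -2800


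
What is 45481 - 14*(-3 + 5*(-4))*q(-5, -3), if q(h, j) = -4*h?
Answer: 51921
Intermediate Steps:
45481 - 14*(-3 + 5*(-4))*q(-5, -3) = 45481 - 14*(-3 + 5*(-4))*(-4*(-5)) = 45481 - 14*(-3 - 20)*20 = 45481 - 14*(-23)*20 = 45481 - (-322)*20 = 45481 - 1*(-6440) = 45481 + 6440 = 51921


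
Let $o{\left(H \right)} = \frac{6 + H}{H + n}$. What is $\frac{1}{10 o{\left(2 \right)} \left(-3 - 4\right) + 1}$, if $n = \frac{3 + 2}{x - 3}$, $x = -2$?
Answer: $- \frac{1}{559} \approx -0.0017889$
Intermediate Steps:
$n = -1$ ($n = \frac{3 + 2}{-2 - 3} = \frac{5}{-5} = 5 \left(- \frac{1}{5}\right) = -1$)
$o{\left(H \right)} = \frac{6 + H}{-1 + H}$ ($o{\left(H \right)} = \frac{6 + H}{H - 1} = \frac{6 + H}{-1 + H}$)
$\frac{1}{10 o{\left(2 \right)} \left(-3 - 4\right) + 1} = \frac{1}{10 \frac{6 + 2}{-1 + 2} \left(-3 - 4\right) + 1} = \frac{1}{10 \cdot 1^{-1} \cdot 8 \left(-7\right) + 1} = \frac{1}{10 \cdot 1 \cdot 8 \left(-7\right) + 1} = \frac{1}{10 \cdot 8 \left(-7\right) + 1} = \frac{1}{80 \left(-7\right) + 1} = \frac{1}{-560 + 1} = \frac{1}{-559} = - \frac{1}{559}$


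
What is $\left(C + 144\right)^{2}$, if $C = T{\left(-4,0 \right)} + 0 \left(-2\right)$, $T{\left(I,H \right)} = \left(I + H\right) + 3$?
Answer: $20449$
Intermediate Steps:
$T{\left(I,H \right)} = 3 + H + I$ ($T{\left(I,H \right)} = \left(H + I\right) + 3 = 3 + H + I$)
$C = -1$ ($C = \left(3 + 0 - 4\right) + 0 \left(-2\right) = -1 + 0 = -1$)
$\left(C + 144\right)^{2} = \left(-1 + 144\right)^{2} = 143^{2} = 20449$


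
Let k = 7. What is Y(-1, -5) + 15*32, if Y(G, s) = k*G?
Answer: 473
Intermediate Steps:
Y(G, s) = 7*G
Y(-1, -5) + 15*32 = 7*(-1) + 15*32 = -7 + 480 = 473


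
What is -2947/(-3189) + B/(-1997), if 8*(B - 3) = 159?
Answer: 46497685/50947464 ≈ 0.91266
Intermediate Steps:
B = 183/8 (B = 3 + (⅛)*159 = 3 + 159/8 = 183/8 ≈ 22.875)
-2947/(-3189) + B/(-1997) = -2947/(-3189) + (183/8)/(-1997) = -2947*(-1/3189) + (183/8)*(-1/1997) = 2947/3189 - 183/15976 = 46497685/50947464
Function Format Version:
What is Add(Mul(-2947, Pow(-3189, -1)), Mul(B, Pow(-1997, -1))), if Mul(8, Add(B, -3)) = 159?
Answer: Rational(46497685, 50947464) ≈ 0.91266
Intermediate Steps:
B = Rational(183, 8) (B = Add(3, Mul(Rational(1, 8), 159)) = Add(3, Rational(159, 8)) = Rational(183, 8) ≈ 22.875)
Add(Mul(-2947, Pow(-3189, -1)), Mul(B, Pow(-1997, -1))) = Add(Mul(-2947, Pow(-3189, -1)), Mul(Rational(183, 8), Pow(-1997, -1))) = Add(Mul(-2947, Rational(-1, 3189)), Mul(Rational(183, 8), Rational(-1, 1997))) = Add(Rational(2947, 3189), Rational(-183, 15976)) = Rational(46497685, 50947464)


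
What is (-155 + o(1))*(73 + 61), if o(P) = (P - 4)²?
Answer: -19564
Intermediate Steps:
o(P) = (-4 + P)²
(-155 + o(1))*(73 + 61) = (-155 + (-4 + 1)²)*(73 + 61) = (-155 + (-3)²)*134 = (-155 + 9)*134 = -146*134 = -19564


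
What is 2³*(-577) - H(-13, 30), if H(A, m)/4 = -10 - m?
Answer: -4456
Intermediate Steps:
H(A, m) = -40 - 4*m (H(A, m) = 4*(-10 - m) = -40 - 4*m)
2³*(-577) - H(-13, 30) = 2³*(-577) - (-40 - 4*30) = 8*(-577) - (-40 - 120) = -4616 - 1*(-160) = -4616 + 160 = -4456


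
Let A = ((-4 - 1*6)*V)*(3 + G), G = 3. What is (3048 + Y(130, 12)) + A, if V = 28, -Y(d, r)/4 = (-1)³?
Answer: 1372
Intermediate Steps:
Y(d, r) = 4 (Y(d, r) = -4*(-1)³ = -4*(-1) = 4)
A = -1680 (A = ((-4 - 1*6)*28)*(3 + 3) = ((-4 - 6)*28)*6 = -10*28*6 = -280*6 = -1680)
(3048 + Y(130, 12)) + A = (3048 + 4) - 1680 = 3052 - 1680 = 1372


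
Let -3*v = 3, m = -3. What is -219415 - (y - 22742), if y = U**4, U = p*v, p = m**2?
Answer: -203234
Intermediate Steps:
v = -1 (v = -1/3*3 = -1)
p = 9 (p = (-3)**2 = 9)
U = -9 (U = 9*(-1) = -9)
y = 6561 (y = (-9)**4 = 6561)
-219415 - (y - 22742) = -219415 - (6561 - 22742) = -219415 - 1*(-16181) = -219415 + 16181 = -203234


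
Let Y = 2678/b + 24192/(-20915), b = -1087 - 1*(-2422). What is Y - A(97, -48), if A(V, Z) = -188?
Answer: 2369870/12549 ≈ 188.85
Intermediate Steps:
b = 1335 (b = -1087 + 2422 = 1335)
Y = 10658/12549 (Y = 2678/1335 + 24192/(-20915) = 2678*(1/1335) + 24192*(-1/20915) = 2678/1335 - 24192/20915 = 10658/12549 ≈ 0.84931)
Y - A(97, -48) = 10658/12549 - 1*(-188) = 10658/12549 + 188 = 2369870/12549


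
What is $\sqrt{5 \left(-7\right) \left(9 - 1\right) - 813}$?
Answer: $i \sqrt{1093} \approx 33.061 i$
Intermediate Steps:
$\sqrt{5 \left(-7\right) \left(9 - 1\right) - 813} = \sqrt{- 35 \left(9 - 1\right) - 813} = \sqrt{\left(-35\right) 8 - 813} = \sqrt{-280 - 813} = \sqrt{-1093} = i \sqrt{1093}$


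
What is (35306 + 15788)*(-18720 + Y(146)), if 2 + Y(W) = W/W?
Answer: -956530774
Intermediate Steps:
Y(W) = -1 (Y(W) = -2 + W/W = -2 + 1 = -1)
(35306 + 15788)*(-18720 + Y(146)) = (35306 + 15788)*(-18720 - 1) = 51094*(-18721) = -956530774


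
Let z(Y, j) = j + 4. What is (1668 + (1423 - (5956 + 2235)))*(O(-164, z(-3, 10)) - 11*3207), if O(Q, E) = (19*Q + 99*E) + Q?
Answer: 189572100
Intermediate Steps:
z(Y, j) = 4 + j
O(Q, E) = 20*Q + 99*E
(1668 + (1423 - (5956 + 2235)))*(O(-164, z(-3, 10)) - 11*3207) = (1668 + (1423 - (5956 + 2235)))*((20*(-164) + 99*(4 + 10)) - 11*3207) = (1668 + (1423 - 1*8191))*((-3280 + 99*14) - 35277) = (1668 + (1423 - 8191))*((-3280 + 1386) - 35277) = (1668 - 6768)*(-1894 - 35277) = -5100*(-37171) = 189572100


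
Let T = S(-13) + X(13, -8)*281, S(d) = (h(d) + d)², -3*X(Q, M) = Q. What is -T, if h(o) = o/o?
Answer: 3221/3 ≈ 1073.7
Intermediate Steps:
X(Q, M) = -Q/3
h(o) = 1
S(d) = (1 + d)²
T = -3221/3 (T = (1 - 13)² - ⅓*13*281 = (-12)² - 13/3*281 = 144 - 3653/3 = -3221/3 ≈ -1073.7)
-T = -1*(-3221/3) = 3221/3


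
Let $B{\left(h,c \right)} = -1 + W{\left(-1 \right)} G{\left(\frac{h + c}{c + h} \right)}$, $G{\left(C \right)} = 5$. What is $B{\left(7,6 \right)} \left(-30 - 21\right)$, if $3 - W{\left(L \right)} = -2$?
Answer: $-1224$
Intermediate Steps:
$W{\left(L \right)} = 5$ ($W{\left(L \right)} = 3 - -2 = 3 + 2 = 5$)
$B{\left(h,c \right)} = 24$ ($B{\left(h,c \right)} = -1 + 5 \cdot 5 = -1 + 25 = 24$)
$B{\left(7,6 \right)} \left(-30 - 21\right) = 24 \left(-30 - 21\right) = 24 \left(-51\right) = -1224$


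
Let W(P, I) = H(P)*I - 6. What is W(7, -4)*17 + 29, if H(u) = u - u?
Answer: -73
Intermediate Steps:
H(u) = 0
W(P, I) = -6 (W(P, I) = 0*I - 6 = 0 - 6 = -6)
W(7, -4)*17 + 29 = -6*17 + 29 = -102 + 29 = -73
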